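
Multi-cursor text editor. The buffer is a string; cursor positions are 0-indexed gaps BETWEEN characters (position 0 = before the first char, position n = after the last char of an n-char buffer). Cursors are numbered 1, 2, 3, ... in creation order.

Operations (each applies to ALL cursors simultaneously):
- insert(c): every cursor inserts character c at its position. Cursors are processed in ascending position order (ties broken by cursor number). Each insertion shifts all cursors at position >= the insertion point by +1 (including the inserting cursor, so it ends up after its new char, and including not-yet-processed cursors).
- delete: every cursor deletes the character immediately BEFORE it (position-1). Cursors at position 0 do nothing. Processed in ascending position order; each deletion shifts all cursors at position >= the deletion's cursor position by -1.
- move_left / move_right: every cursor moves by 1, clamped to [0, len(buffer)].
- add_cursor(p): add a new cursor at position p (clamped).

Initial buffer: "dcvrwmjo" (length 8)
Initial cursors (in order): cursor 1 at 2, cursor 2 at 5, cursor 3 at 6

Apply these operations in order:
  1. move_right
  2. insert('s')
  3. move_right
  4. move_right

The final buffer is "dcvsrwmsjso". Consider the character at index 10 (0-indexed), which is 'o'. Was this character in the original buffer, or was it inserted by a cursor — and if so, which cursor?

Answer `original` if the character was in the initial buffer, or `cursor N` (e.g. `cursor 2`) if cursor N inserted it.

After op 1 (move_right): buffer="dcvrwmjo" (len 8), cursors c1@3 c2@6 c3@7, authorship ........
After op 2 (insert('s')): buffer="dcvsrwmsjso" (len 11), cursors c1@4 c2@8 c3@10, authorship ...1...2.3.
After op 3 (move_right): buffer="dcvsrwmsjso" (len 11), cursors c1@5 c2@9 c3@11, authorship ...1...2.3.
After op 4 (move_right): buffer="dcvsrwmsjso" (len 11), cursors c1@6 c2@10 c3@11, authorship ...1...2.3.
Authorship (.=original, N=cursor N): . . . 1 . . . 2 . 3 .
Index 10: author = original

Answer: original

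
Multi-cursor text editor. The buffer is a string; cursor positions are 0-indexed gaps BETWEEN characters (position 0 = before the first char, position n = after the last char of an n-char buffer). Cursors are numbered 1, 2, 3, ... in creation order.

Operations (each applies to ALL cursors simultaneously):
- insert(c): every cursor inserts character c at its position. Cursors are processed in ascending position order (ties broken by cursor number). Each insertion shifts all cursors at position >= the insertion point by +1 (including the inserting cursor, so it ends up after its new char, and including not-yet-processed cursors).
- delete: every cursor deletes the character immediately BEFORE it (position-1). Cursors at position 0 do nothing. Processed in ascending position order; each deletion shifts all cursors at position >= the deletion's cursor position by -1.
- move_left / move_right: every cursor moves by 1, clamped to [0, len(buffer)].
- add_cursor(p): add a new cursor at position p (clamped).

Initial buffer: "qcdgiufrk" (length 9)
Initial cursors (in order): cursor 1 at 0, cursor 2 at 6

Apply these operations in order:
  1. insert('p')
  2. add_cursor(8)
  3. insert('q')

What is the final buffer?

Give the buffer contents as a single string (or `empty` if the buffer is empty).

After op 1 (insert('p')): buffer="pqcdgiupfrk" (len 11), cursors c1@1 c2@8, authorship 1......2...
After op 2 (add_cursor(8)): buffer="pqcdgiupfrk" (len 11), cursors c1@1 c2@8 c3@8, authorship 1......2...
After op 3 (insert('q')): buffer="pqqcdgiupqqfrk" (len 14), cursors c1@2 c2@11 c3@11, authorship 11......223...

Answer: pqqcdgiupqqfrk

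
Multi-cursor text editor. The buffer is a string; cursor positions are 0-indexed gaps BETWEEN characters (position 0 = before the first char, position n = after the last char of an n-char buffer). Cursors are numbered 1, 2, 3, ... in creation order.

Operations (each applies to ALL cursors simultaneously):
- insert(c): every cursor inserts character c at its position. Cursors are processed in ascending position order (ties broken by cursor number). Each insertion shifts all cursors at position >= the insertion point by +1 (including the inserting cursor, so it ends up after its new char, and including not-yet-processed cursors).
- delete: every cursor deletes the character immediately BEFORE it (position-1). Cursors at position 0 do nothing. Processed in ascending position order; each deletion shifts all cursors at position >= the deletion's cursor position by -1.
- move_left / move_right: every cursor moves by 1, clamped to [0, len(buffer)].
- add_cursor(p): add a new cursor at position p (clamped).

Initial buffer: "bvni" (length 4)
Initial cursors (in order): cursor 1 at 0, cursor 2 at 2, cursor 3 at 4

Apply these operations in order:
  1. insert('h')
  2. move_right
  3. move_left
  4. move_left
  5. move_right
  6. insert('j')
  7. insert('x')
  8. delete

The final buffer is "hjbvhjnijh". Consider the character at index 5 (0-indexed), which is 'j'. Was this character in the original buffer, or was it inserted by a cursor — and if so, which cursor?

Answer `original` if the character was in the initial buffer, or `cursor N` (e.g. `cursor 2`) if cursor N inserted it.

Answer: cursor 2

Derivation:
After op 1 (insert('h')): buffer="hbvhnih" (len 7), cursors c1@1 c2@4 c3@7, authorship 1..2..3
After op 2 (move_right): buffer="hbvhnih" (len 7), cursors c1@2 c2@5 c3@7, authorship 1..2..3
After op 3 (move_left): buffer="hbvhnih" (len 7), cursors c1@1 c2@4 c3@6, authorship 1..2..3
After op 4 (move_left): buffer="hbvhnih" (len 7), cursors c1@0 c2@3 c3@5, authorship 1..2..3
After op 5 (move_right): buffer="hbvhnih" (len 7), cursors c1@1 c2@4 c3@6, authorship 1..2..3
After op 6 (insert('j')): buffer="hjbvhjnijh" (len 10), cursors c1@2 c2@6 c3@9, authorship 11..22..33
After op 7 (insert('x')): buffer="hjxbvhjxnijxh" (len 13), cursors c1@3 c2@8 c3@12, authorship 111..222..333
After op 8 (delete): buffer="hjbvhjnijh" (len 10), cursors c1@2 c2@6 c3@9, authorship 11..22..33
Authorship (.=original, N=cursor N): 1 1 . . 2 2 . . 3 3
Index 5: author = 2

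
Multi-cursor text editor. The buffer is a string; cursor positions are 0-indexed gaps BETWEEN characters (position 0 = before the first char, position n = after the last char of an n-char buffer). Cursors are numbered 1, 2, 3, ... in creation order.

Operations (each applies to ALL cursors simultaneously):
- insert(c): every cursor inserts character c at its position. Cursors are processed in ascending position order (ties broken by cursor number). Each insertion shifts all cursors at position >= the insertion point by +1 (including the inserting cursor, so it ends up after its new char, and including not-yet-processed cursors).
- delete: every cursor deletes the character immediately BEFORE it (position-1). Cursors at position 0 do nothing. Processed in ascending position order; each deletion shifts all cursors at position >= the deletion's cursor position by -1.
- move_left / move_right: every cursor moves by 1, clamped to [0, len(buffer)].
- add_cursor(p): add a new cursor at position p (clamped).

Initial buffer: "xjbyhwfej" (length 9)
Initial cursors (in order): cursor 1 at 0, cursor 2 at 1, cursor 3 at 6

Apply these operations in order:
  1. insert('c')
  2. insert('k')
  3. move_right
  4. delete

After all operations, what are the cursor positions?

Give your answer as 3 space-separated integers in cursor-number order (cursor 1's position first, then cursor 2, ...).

Answer: 2 4 10

Derivation:
After op 1 (insert('c')): buffer="cxcjbyhwcfej" (len 12), cursors c1@1 c2@3 c3@9, authorship 1.2.....3...
After op 2 (insert('k')): buffer="ckxckjbyhwckfej" (len 15), cursors c1@2 c2@5 c3@12, authorship 11.22.....33...
After op 3 (move_right): buffer="ckxckjbyhwckfej" (len 15), cursors c1@3 c2@6 c3@13, authorship 11.22.....33...
After op 4 (delete): buffer="ckckbyhwckej" (len 12), cursors c1@2 c2@4 c3@10, authorship 1122....33..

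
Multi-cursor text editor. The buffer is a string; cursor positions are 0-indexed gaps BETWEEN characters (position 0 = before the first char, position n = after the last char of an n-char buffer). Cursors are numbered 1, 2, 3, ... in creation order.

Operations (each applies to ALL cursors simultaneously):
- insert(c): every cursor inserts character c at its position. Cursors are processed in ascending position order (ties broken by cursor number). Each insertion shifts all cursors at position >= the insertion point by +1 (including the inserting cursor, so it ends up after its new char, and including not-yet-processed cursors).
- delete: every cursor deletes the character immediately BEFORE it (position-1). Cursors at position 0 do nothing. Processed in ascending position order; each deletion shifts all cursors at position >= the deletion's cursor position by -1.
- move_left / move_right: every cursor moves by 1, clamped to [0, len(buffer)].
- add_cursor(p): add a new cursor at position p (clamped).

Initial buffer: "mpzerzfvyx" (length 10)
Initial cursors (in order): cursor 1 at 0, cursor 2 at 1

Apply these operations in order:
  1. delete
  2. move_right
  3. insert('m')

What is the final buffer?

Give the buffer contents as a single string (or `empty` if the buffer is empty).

After op 1 (delete): buffer="pzerzfvyx" (len 9), cursors c1@0 c2@0, authorship .........
After op 2 (move_right): buffer="pzerzfvyx" (len 9), cursors c1@1 c2@1, authorship .........
After op 3 (insert('m')): buffer="pmmzerzfvyx" (len 11), cursors c1@3 c2@3, authorship .12........

Answer: pmmzerzfvyx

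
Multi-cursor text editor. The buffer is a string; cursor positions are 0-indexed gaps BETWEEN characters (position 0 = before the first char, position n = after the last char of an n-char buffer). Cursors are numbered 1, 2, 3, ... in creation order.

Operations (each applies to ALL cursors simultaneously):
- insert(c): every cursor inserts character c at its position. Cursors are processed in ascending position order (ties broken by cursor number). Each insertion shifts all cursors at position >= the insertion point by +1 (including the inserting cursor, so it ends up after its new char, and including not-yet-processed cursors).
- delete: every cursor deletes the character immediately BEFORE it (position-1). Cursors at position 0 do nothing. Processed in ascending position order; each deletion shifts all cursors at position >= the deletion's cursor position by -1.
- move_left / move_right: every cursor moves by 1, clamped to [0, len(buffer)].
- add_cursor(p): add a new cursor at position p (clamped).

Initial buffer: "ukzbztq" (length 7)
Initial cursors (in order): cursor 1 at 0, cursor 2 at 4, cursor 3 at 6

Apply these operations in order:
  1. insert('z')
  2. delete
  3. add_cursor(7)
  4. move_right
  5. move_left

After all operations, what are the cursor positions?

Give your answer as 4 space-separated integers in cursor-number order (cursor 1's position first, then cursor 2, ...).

Answer: 0 4 6 6

Derivation:
After op 1 (insert('z')): buffer="zukzbzztzq" (len 10), cursors c1@1 c2@6 c3@9, authorship 1....2..3.
After op 2 (delete): buffer="ukzbztq" (len 7), cursors c1@0 c2@4 c3@6, authorship .......
After op 3 (add_cursor(7)): buffer="ukzbztq" (len 7), cursors c1@0 c2@4 c3@6 c4@7, authorship .......
After op 4 (move_right): buffer="ukzbztq" (len 7), cursors c1@1 c2@5 c3@7 c4@7, authorship .......
After op 5 (move_left): buffer="ukzbztq" (len 7), cursors c1@0 c2@4 c3@6 c4@6, authorship .......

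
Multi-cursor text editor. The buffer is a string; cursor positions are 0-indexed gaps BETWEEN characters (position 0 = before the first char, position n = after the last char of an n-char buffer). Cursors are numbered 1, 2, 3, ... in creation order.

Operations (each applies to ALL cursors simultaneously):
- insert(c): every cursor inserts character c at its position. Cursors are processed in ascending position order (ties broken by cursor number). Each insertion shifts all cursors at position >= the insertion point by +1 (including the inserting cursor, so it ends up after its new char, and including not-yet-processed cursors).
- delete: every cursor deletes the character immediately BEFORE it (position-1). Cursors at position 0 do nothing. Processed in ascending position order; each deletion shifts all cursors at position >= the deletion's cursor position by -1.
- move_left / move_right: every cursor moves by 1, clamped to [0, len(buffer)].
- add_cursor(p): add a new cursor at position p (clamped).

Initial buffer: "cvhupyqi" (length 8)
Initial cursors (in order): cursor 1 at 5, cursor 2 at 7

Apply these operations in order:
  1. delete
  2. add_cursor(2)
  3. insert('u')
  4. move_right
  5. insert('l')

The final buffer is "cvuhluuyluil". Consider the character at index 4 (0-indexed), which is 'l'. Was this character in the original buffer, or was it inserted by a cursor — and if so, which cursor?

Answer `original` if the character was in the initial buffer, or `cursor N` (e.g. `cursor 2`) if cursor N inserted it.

Answer: cursor 3

Derivation:
After op 1 (delete): buffer="cvhuyi" (len 6), cursors c1@4 c2@5, authorship ......
After op 2 (add_cursor(2)): buffer="cvhuyi" (len 6), cursors c3@2 c1@4 c2@5, authorship ......
After op 3 (insert('u')): buffer="cvuhuuyui" (len 9), cursors c3@3 c1@6 c2@8, authorship ..3..1.2.
After op 4 (move_right): buffer="cvuhuuyui" (len 9), cursors c3@4 c1@7 c2@9, authorship ..3..1.2.
After op 5 (insert('l')): buffer="cvuhluuyluil" (len 12), cursors c3@5 c1@9 c2@12, authorship ..3.3.1.12.2
Authorship (.=original, N=cursor N): . . 3 . 3 . 1 . 1 2 . 2
Index 4: author = 3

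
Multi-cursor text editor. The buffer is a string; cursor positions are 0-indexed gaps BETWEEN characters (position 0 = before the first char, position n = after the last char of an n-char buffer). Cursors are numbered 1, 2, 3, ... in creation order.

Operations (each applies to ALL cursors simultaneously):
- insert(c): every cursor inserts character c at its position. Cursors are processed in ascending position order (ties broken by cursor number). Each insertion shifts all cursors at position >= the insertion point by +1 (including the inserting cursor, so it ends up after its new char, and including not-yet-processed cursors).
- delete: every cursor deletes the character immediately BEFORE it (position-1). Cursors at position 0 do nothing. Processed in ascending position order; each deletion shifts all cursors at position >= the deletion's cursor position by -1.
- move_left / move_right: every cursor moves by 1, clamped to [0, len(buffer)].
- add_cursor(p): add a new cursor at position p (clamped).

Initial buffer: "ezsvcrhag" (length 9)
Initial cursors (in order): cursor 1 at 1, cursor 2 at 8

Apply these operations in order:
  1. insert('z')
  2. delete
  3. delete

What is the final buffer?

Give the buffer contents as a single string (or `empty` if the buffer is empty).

After op 1 (insert('z')): buffer="ezzsvcrhazg" (len 11), cursors c1@2 c2@10, authorship .1.......2.
After op 2 (delete): buffer="ezsvcrhag" (len 9), cursors c1@1 c2@8, authorship .........
After op 3 (delete): buffer="zsvcrhg" (len 7), cursors c1@0 c2@6, authorship .......

Answer: zsvcrhg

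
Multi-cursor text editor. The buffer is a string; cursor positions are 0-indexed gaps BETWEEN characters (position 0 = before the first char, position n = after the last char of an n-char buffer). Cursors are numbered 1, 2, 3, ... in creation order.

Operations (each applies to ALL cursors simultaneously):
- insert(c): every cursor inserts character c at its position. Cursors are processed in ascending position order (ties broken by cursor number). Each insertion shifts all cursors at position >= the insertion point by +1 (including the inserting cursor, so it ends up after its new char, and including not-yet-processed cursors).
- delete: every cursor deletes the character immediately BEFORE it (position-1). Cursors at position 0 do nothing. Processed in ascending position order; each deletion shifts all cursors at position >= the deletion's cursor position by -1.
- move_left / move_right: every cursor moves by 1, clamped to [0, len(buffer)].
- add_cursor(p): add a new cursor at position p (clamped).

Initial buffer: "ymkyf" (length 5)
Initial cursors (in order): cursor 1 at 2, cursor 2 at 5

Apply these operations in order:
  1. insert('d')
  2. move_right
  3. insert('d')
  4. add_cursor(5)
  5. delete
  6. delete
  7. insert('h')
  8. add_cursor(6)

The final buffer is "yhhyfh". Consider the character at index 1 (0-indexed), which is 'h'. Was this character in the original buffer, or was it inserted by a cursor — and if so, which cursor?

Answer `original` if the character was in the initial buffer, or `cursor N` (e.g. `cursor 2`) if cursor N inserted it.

Answer: cursor 1

Derivation:
After op 1 (insert('d')): buffer="ymdkyfd" (len 7), cursors c1@3 c2@7, authorship ..1...2
After op 2 (move_right): buffer="ymdkyfd" (len 7), cursors c1@4 c2@7, authorship ..1...2
After op 3 (insert('d')): buffer="ymdkdyfdd" (len 9), cursors c1@5 c2@9, authorship ..1.1..22
After op 4 (add_cursor(5)): buffer="ymdkdyfdd" (len 9), cursors c1@5 c3@5 c2@9, authorship ..1.1..22
After op 5 (delete): buffer="ymdyfd" (len 6), cursors c1@3 c3@3 c2@6, authorship ..1..2
After op 6 (delete): buffer="yyf" (len 3), cursors c1@1 c3@1 c2@3, authorship ...
After op 7 (insert('h')): buffer="yhhyfh" (len 6), cursors c1@3 c3@3 c2@6, authorship .13..2
After op 8 (add_cursor(6)): buffer="yhhyfh" (len 6), cursors c1@3 c3@3 c2@6 c4@6, authorship .13..2
Authorship (.=original, N=cursor N): . 1 3 . . 2
Index 1: author = 1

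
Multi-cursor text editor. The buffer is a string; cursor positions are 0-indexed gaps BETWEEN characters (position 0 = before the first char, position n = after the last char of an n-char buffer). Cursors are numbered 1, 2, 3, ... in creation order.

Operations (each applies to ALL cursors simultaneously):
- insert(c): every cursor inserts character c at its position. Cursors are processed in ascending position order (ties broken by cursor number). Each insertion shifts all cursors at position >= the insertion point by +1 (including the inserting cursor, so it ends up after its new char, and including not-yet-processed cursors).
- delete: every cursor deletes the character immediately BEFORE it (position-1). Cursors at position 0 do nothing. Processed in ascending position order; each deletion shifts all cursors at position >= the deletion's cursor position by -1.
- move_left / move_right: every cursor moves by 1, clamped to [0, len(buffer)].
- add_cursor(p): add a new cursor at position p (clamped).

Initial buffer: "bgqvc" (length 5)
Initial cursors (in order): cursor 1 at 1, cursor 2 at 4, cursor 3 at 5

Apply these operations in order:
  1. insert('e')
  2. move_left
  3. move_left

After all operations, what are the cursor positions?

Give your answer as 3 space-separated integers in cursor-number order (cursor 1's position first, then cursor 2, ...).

After op 1 (insert('e')): buffer="begqvece" (len 8), cursors c1@2 c2@6 c3@8, authorship .1...2.3
After op 2 (move_left): buffer="begqvece" (len 8), cursors c1@1 c2@5 c3@7, authorship .1...2.3
After op 3 (move_left): buffer="begqvece" (len 8), cursors c1@0 c2@4 c3@6, authorship .1...2.3

Answer: 0 4 6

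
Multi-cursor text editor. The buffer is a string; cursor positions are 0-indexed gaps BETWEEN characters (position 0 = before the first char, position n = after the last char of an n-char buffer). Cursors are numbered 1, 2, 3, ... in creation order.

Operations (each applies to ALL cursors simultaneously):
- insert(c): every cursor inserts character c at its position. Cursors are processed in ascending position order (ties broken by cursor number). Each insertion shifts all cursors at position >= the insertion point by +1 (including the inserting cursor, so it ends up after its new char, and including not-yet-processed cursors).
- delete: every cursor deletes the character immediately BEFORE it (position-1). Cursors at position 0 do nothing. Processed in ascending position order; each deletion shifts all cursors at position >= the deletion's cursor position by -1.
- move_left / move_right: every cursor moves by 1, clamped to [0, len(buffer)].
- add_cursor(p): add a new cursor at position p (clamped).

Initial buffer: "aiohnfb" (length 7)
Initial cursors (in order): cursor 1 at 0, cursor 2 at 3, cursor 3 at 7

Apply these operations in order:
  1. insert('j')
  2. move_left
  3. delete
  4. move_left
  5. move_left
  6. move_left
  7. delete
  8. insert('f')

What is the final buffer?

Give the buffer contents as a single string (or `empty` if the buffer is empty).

Answer: ffjaifhnfj

Derivation:
After op 1 (insert('j')): buffer="jaiojhnfbj" (len 10), cursors c1@1 c2@5 c3@10, authorship 1...2....3
After op 2 (move_left): buffer="jaiojhnfbj" (len 10), cursors c1@0 c2@4 c3@9, authorship 1...2....3
After op 3 (delete): buffer="jaijhnfj" (len 8), cursors c1@0 c2@3 c3@7, authorship 1..2...3
After op 4 (move_left): buffer="jaijhnfj" (len 8), cursors c1@0 c2@2 c3@6, authorship 1..2...3
After op 5 (move_left): buffer="jaijhnfj" (len 8), cursors c1@0 c2@1 c3@5, authorship 1..2...3
After op 6 (move_left): buffer="jaijhnfj" (len 8), cursors c1@0 c2@0 c3@4, authorship 1..2...3
After op 7 (delete): buffer="jaihnfj" (len 7), cursors c1@0 c2@0 c3@3, authorship 1.....3
After op 8 (insert('f')): buffer="ffjaifhnfj" (len 10), cursors c1@2 c2@2 c3@6, authorship 121..3...3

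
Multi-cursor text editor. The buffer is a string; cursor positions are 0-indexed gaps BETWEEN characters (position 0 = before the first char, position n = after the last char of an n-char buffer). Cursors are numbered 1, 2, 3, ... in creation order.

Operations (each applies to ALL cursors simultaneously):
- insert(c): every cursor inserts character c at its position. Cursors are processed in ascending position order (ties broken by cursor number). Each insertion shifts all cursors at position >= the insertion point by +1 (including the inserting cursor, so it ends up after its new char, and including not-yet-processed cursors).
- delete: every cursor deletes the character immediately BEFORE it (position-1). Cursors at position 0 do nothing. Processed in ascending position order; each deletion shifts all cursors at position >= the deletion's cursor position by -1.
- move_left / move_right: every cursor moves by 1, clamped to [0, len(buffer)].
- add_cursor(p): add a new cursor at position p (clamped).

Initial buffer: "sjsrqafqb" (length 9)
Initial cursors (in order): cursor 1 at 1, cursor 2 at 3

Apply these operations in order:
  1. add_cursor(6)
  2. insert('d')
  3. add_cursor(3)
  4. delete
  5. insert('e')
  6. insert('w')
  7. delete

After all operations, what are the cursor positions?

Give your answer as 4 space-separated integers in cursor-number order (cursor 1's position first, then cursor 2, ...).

After op 1 (add_cursor(6)): buffer="sjsrqafqb" (len 9), cursors c1@1 c2@3 c3@6, authorship .........
After op 2 (insert('d')): buffer="sdjsdrqadfqb" (len 12), cursors c1@2 c2@5 c3@9, authorship .1..2...3...
After op 3 (add_cursor(3)): buffer="sdjsdrqadfqb" (len 12), cursors c1@2 c4@3 c2@5 c3@9, authorship .1..2...3...
After op 4 (delete): buffer="ssrqafqb" (len 8), cursors c1@1 c4@1 c2@2 c3@5, authorship ........
After op 5 (insert('e')): buffer="seeserqaefqb" (len 12), cursors c1@3 c4@3 c2@5 c3@9, authorship .14.2...3...
After op 6 (insert('w')): buffer="seewwsewrqaewfqb" (len 16), cursors c1@5 c4@5 c2@8 c3@13, authorship .1414.22...33...
After op 7 (delete): buffer="seeserqaefqb" (len 12), cursors c1@3 c4@3 c2@5 c3@9, authorship .14.2...3...

Answer: 3 5 9 3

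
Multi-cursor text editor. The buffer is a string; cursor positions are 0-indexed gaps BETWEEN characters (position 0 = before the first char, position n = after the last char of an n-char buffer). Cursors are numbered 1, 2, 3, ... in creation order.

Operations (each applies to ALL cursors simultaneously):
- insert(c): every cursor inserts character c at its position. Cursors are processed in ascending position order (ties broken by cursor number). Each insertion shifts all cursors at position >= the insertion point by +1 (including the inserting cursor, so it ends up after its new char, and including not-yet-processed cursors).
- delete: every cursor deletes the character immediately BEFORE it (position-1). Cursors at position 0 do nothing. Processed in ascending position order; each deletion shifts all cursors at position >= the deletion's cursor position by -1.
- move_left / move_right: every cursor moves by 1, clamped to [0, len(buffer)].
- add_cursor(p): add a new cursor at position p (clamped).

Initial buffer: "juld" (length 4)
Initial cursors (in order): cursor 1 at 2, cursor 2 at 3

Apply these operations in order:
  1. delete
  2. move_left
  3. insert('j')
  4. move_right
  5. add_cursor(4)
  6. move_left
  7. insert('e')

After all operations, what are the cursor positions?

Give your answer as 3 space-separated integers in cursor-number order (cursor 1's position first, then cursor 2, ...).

After op 1 (delete): buffer="jd" (len 2), cursors c1@1 c2@1, authorship ..
After op 2 (move_left): buffer="jd" (len 2), cursors c1@0 c2@0, authorship ..
After op 3 (insert('j')): buffer="jjjd" (len 4), cursors c1@2 c2@2, authorship 12..
After op 4 (move_right): buffer="jjjd" (len 4), cursors c1@3 c2@3, authorship 12..
After op 5 (add_cursor(4)): buffer="jjjd" (len 4), cursors c1@3 c2@3 c3@4, authorship 12..
After op 6 (move_left): buffer="jjjd" (len 4), cursors c1@2 c2@2 c3@3, authorship 12..
After op 7 (insert('e')): buffer="jjeejed" (len 7), cursors c1@4 c2@4 c3@6, authorship 1212.3.

Answer: 4 4 6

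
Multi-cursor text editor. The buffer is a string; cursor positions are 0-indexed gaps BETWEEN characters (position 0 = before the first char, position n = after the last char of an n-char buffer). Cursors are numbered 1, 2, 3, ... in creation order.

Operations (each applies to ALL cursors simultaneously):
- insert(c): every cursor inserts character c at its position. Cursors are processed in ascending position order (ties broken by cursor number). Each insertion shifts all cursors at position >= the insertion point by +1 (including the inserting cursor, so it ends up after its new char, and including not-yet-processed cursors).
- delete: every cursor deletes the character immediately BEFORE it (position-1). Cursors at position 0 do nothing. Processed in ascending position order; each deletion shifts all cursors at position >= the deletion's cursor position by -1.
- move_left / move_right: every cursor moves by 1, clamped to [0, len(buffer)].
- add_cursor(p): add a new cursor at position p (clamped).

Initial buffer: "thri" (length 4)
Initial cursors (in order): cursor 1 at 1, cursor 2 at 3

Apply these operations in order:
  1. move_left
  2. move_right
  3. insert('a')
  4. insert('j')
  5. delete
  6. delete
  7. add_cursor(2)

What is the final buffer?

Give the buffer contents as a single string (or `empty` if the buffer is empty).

Answer: thri

Derivation:
After op 1 (move_left): buffer="thri" (len 4), cursors c1@0 c2@2, authorship ....
After op 2 (move_right): buffer="thri" (len 4), cursors c1@1 c2@3, authorship ....
After op 3 (insert('a')): buffer="tahrai" (len 6), cursors c1@2 c2@5, authorship .1..2.
After op 4 (insert('j')): buffer="tajhraji" (len 8), cursors c1@3 c2@7, authorship .11..22.
After op 5 (delete): buffer="tahrai" (len 6), cursors c1@2 c2@5, authorship .1..2.
After op 6 (delete): buffer="thri" (len 4), cursors c1@1 c2@3, authorship ....
After op 7 (add_cursor(2)): buffer="thri" (len 4), cursors c1@1 c3@2 c2@3, authorship ....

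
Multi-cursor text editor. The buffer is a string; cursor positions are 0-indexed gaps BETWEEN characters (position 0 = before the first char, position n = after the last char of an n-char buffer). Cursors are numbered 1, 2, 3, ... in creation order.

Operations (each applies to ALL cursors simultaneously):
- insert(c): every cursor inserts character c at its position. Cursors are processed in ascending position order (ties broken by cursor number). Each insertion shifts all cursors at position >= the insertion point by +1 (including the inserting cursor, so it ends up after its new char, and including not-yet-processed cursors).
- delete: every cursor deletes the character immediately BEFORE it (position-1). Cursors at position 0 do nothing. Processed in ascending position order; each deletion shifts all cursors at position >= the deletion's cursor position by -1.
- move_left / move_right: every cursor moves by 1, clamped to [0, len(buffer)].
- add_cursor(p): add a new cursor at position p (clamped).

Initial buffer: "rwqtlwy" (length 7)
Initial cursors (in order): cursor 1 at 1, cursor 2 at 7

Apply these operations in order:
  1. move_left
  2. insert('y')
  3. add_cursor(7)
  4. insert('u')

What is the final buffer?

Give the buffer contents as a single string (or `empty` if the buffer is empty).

After op 1 (move_left): buffer="rwqtlwy" (len 7), cursors c1@0 c2@6, authorship .......
After op 2 (insert('y')): buffer="yrwqtlwyy" (len 9), cursors c1@1 c2@8, authorship 1......2.
After op 3 (add_cursor(7)): buffer="yrwqtlwyy" (len 9), cursors c1@1 c3@7 c2@8, authorship 1......2.
After op 4 (insert('u')): buffer="yurwqtlwuyuy" (len 12), cursors c1@2 c3@9 c2@11, authorship 11......322.

Answer: yurwqtlwuyuy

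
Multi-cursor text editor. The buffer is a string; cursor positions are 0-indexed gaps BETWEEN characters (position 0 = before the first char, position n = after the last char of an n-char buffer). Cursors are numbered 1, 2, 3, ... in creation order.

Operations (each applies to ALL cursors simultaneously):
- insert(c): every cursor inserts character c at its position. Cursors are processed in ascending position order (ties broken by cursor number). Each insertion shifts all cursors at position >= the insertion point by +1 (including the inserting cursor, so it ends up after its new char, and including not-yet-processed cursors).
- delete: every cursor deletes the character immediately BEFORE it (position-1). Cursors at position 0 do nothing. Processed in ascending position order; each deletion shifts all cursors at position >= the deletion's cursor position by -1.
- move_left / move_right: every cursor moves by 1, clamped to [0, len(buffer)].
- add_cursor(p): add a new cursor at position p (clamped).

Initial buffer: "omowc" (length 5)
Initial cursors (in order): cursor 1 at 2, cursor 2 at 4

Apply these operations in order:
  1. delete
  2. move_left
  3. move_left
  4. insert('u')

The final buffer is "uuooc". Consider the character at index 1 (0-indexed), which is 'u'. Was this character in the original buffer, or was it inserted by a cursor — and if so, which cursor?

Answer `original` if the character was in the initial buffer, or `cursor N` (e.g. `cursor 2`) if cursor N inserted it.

After op 1 (delete): buffer="ooc" (len 3), cursors c1@1 c2@2, authorship ...
After op 2 (move_left): buffer="ooc" (len 3), cursors c1@0 c2@1, authorship ...
After op 3 (move_left): buffer="ooc" (len 3), cursors c1@0 c2@0, authorship ...
After op 4 (insert('u')): buffer="uuooc" (len 5), cursors c1@2 c2@2, authorship 12...
Authorship (.=original, N=cursor N): 1 2 . . .
Index 1: author = 2

Answer: cursor 2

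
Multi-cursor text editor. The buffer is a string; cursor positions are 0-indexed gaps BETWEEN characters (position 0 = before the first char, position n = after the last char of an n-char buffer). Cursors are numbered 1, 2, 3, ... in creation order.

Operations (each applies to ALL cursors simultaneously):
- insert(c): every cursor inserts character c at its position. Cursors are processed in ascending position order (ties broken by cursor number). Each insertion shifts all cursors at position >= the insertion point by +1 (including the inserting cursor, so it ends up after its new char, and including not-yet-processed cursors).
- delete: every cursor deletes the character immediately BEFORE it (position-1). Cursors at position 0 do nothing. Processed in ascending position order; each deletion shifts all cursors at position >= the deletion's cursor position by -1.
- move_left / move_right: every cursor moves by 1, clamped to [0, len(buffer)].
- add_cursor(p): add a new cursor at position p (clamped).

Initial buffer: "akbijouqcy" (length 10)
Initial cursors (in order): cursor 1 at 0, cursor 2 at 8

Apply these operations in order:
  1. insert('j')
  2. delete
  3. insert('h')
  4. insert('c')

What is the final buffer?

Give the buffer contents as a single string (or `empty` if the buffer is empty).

Answer: hcakbijouqhccy

Derivation:
After op 1 (insert('j')): buffer="jakbijouqjcy" (len 12), cursors c1@1 c2@10, authorship 1........2..
After op 2 (delete): buffer="akbijouqcy" (len 10), cursors c1@0 c2@8, authorship ..........
After op 3 (insert('h')): buffer="hakbijouqhcy" (len 12), cursors c1@1 c2@10, authorship 1........2..
After op 4 (insert('c')): buffer="hcakbijouqhccy" (len 14), cursors c1@2 c2@12, authorship 11........22..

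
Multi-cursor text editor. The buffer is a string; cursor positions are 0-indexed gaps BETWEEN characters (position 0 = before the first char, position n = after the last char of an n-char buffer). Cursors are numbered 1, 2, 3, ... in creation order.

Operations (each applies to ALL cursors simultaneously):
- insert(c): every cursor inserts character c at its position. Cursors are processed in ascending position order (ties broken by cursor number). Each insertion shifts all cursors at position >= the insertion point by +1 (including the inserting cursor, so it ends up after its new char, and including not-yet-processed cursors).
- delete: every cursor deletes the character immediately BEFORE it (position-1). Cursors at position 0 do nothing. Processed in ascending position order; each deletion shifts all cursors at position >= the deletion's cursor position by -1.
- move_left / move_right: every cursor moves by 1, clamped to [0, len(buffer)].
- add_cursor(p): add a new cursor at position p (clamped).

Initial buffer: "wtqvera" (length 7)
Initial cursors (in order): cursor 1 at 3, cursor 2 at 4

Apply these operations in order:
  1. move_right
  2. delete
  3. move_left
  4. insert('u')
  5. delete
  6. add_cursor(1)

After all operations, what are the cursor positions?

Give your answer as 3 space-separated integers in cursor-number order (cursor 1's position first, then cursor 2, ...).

Answer: 2 2 1

Derivation:
After op 1 (move_right): buffer="wtqvera" (len 7), cursors c1@4 c2@5, authorship .......
After op 2 (delete): buffer="wtqra" (len 5), cursors c1@3 c2@3, authorship .....
After op 3 (move_left): buffer="wtqra" (len 5), cursors c1@2 c2@2, authorship .....
After op 4 (insert('u')): buffer="wtuuqra" (len 7), cursors c1@4 c2@4, authorship ..12...
After op 5 (delete): buffer="wtqra" (len 5), cursors c1@2 c2@2, authorship .....
After op 6 (add_cursor(1)): buffer="wtqra" (len 5), cursors c3@1 c1@2 c2@2, authorship .....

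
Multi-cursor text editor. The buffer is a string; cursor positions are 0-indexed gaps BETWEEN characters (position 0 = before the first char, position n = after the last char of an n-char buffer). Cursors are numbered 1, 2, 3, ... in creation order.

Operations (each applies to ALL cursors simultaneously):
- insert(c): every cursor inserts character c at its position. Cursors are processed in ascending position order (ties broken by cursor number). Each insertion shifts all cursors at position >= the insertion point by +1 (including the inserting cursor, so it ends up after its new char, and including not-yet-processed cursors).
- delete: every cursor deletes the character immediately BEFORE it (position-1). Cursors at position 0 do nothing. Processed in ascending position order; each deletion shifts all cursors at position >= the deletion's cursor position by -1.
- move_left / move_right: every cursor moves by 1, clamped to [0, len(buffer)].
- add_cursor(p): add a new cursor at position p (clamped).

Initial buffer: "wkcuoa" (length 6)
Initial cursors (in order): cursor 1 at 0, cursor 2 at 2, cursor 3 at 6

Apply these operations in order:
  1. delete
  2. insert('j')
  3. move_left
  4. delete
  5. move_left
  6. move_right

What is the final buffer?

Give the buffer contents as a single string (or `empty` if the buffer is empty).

Answer: jjcuj

Derivation:
After op 1 (delete): buffer="wcuo" (len 4), cursors c1@0 c2@1 c3@4, authorship ....
After op 2 (insert('j')): buffer="jwjcuoj" (len 7), cursors c1@1 c2@3 c3@7, authorship 1.2...3
After op 3 (move_left): buffer="jwjcuoj" (len 7), cursors c1@0 c2@2 c3@6, authorship 1.2...3
After op 4 (delete): buffer="jjcuj" (len 5), cursors c1@0 c2@1 c3@4, authorship 12..3
After op 5 (move_left): buffer="jjcuj" (len 5), cursors c1@0 c2@0 c3@3, authorship 12..3
After op 6 (move_right): buffer="jjcuj" (len 5), cursors c1@1 c2@1 c3@4, authorship 12..3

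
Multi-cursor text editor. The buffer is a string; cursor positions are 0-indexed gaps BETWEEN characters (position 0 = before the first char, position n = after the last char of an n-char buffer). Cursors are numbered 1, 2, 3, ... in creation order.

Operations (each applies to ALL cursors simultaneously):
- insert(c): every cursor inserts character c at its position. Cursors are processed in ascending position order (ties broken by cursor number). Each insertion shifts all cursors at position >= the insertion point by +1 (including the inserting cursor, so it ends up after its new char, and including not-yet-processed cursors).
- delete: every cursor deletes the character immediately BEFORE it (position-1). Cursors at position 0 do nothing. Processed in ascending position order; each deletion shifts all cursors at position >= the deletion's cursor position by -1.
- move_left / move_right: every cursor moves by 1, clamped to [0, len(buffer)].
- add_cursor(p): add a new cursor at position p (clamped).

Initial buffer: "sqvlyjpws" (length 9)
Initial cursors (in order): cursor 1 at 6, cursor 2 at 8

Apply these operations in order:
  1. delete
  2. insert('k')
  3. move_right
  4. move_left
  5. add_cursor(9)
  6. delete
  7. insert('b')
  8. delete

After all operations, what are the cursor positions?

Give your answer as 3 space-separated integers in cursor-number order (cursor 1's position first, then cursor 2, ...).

After op 1 (delete): buffer="sqvlyps" (len 7), cursors c1@5 c2@6, authorship .......
After op 2 (insert('k')): buffer="sqvlykpks" (len 9), cursors c1@6 c2@8, authorship .....1.2.
After op 3 (move_right): buffer="sqvlykpks" (len 9), cursors c1@7 c2@9, authorship .....1.2.
After op 4 (move_left): buffer="sqvlykpks" (len 9), cursors c1@6 c2@8, authorship .....1.2.
After op 5 (add_cursor(9)): buffer="sqvlykpks" (len 9), cursors c1@6 c2@8 c3@9, authorship .....1.2.
After op 6 (delete): buffer="sqvlyp" (len 6), cursors c1@5 c2@6 c3@6, authorship ......
After op 7 (insert('b')): buffer="sqvlybpbb" (len 9), cursors c1@6 c2@9 c3@9, authorship .....1.23
After op 8 (delete): buffer="sqvlyp" (len 6), cursors c1@5 c2@6 c3@6, authorship ......

Answer: 5 6 6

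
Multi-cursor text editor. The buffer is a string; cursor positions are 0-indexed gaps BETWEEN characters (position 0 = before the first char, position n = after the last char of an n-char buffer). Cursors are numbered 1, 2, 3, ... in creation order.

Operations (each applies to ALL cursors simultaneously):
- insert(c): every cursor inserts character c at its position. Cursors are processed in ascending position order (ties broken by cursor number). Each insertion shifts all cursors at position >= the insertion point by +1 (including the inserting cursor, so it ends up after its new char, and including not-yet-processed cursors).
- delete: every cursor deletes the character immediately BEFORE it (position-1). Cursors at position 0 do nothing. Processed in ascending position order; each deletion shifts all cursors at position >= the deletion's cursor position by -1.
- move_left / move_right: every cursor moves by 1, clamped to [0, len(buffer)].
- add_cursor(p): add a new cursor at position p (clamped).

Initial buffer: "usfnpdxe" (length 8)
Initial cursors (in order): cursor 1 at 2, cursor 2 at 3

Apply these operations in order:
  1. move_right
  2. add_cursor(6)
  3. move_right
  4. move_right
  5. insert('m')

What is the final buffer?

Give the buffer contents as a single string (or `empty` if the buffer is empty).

Answer: usfnpmdmxem

Derivation:
After op 1 (move_right): buffer="usfnpdxe" (len 8), cursors c1@3 c2@4, authorship ........
After op 2 (add_cursor(6)): buffer="usfnpdxe" (len 8), cursors c1@3 c2@4 c3@6, authorship ........
After op 3 (move_right): buffer="usfnpdxe" (len 8), cursors c1@4 c2@5 c3@7, authorship ........
After op 4 (move_right): buffer="usfnpdxe" (len 8), cursors c1@5 c2@6 c3@8, authorship ........
After op 5 (insert('m')): buffer="usfnpmdmxem" (len 11), cursors c1@6 c2@8 c3@11, authorship .....1.2..3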